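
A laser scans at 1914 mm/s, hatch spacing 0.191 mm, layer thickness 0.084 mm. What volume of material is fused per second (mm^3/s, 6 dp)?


Rate = 1914 * 0.191 * 0.084 = 30.708216 mm^3/s


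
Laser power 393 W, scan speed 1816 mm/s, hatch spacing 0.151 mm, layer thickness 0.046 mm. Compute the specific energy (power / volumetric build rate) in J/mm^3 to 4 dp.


Build rate = 1816 * 0.151 * 0.046 = 12.613936 mm^3/s
SE = 393 / 12.613936 = 31.156 J/mm^3


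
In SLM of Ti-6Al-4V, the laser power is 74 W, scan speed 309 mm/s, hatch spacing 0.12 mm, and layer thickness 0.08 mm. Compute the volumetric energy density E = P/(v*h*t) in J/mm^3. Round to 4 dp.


E = 74 / (309*0.12*0.08) = 24.9461 J/mm^3


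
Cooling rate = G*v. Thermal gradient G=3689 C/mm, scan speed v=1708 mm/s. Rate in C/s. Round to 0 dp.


CR = 3689 * 1708 = 6300812 C/s


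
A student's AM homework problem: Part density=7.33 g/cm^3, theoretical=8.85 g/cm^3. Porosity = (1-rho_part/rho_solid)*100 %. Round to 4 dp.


Porosity = (1-7.33/8.85)*100 = 17.1751 %


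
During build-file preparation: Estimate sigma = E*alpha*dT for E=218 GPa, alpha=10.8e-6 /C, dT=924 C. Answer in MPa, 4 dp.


sigma = 218*1000 * 10.8e-6 * 924 = 2175.4656 MPa


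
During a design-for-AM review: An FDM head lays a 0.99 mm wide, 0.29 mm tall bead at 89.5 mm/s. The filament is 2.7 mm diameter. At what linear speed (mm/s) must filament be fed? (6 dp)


Q = 0.99 * 0.29 * 89.5 = 25.69545 mm^3/s
A_fil = pi*(2.7/2)^2 = 5.72555261 mm^2
v_feed = 25.69545 / 5.72555261 = 4.487855 mm/s


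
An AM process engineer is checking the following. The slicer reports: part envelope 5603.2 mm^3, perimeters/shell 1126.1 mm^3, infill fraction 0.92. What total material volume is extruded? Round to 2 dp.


V_infill = (5603.2 - 1126.1) * 0.92 = 4118.93
V_total = 1126.1 + 4118.93 = 5245.03 mm^3


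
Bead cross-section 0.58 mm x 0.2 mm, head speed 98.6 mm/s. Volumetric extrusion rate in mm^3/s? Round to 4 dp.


Rate = 0.58 * 0.2 * 98.6 = 11.4376 mm^3/s


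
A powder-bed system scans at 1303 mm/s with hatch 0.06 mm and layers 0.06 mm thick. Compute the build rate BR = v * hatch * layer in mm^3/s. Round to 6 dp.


Rate = 1303 * 0.06 * 0.06 = 4.6908 mm^3/s


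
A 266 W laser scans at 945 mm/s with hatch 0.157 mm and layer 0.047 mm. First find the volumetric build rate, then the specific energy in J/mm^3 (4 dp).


Build rate = 945 * 0.157 * 0.047 = 6.973155 mm^3/s
SE = 266 / 6.973155 = 38.1463 J/mm^3


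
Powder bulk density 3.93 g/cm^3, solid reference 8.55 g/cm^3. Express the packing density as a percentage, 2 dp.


Packing = (3.93/8.55)*100 = 45.96 %


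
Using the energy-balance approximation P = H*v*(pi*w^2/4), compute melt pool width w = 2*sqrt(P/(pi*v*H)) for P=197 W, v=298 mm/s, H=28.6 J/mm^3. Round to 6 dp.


w = 2*sqrt(197/(pi*298*28.6)) = 0.171552 mm


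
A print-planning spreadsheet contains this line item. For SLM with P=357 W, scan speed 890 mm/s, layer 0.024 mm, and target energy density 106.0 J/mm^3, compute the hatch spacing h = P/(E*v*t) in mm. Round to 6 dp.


h = 357 / (106.0*890*0.024) = 0.157674 mm


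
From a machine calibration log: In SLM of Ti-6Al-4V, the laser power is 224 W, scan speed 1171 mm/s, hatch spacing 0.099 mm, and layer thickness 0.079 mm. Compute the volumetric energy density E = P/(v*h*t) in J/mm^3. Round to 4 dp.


E = 224 / (1171*0.099*0.079) = 24.4584 J/mm^3


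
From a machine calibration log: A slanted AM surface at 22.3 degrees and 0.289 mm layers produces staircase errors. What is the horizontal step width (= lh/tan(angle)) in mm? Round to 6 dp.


step = 0.289 / tan(22.3) = 0.704655 mm


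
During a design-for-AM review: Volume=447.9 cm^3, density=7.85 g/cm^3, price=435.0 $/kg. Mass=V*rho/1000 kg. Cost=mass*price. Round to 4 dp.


Mass = 447.9*7.85/1000 = 3.516015 kg
Cost = 3.516015 * 435.0 = 1529.4665 $


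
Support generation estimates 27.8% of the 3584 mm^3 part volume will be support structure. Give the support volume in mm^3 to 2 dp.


V_support = 3584 * 0.278 = 996.35 mm^3


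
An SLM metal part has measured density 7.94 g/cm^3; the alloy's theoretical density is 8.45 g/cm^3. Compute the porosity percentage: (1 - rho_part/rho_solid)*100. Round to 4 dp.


Porosity = (1-7.94/8.45)*100 = 6.0355 %


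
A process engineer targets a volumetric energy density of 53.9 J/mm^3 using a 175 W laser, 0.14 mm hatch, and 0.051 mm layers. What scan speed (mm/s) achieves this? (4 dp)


v = 175 / (53.9*0.14*0.051) = 454.7273 mm/s


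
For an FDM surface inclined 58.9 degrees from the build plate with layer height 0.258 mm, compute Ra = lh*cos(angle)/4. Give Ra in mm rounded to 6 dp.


Ra = 0.258 * cos(58.9) / 4 = 0.033316 mm


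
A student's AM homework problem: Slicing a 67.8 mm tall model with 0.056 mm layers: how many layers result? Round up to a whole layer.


Layers = ceil(67.8/0.056) = 1211


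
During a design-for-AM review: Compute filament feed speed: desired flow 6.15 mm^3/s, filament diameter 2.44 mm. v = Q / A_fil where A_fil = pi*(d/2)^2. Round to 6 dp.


A = pi*(2.44/2)^2 = 4.675947
v = 6.15 / 4.675947 = 1.315242 mm/s


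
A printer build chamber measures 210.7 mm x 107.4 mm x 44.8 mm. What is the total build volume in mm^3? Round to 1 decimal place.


V = 210.7 * 107.4 * 44.8 = 1013787.3 mm^3


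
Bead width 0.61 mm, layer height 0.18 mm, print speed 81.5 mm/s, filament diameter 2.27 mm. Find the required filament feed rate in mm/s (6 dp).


Q = 0.61 * 0.18 * 81.5 = 8.9487 mm^3/s
A_fil = pi*(2.27/2)^2 = 4.0470782 mm^2
v_feed = 8.9487 / 4.0470782 = 2.211151 mm/s


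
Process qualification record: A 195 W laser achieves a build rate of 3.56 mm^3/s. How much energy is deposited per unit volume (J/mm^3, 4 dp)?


SE = 195 / 3.56 = 54.7753 J/mm^3


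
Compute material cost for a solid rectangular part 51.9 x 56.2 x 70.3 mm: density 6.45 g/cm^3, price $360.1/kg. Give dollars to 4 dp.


V = 51.9 * 56.2 * 70.3 = 205049.634 mm^3 = 205.049634 cm^3
Mass = 205.049634 * 6.45 / 1000 = 1.32257014 kg
Cost = 1.32257014 * 360.1 = 476.2575 $


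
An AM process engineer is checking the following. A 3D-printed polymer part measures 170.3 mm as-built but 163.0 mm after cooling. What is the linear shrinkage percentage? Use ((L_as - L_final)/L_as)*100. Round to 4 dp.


Shrinkage = ((170.3-163.0)/170.3)*100 = 4.2866 %


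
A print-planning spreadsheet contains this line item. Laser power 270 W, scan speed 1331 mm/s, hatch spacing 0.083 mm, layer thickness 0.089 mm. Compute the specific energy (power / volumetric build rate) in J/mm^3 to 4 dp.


Build rate = 1331 * 0.083 * 0.089 = 9.832097 mm^3/s
SE = 270 / 9.832097 = 27.4611 J/mm^3


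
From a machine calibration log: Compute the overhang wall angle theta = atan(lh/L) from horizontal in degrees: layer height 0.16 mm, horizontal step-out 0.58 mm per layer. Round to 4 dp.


angle = atan(0.16/0.58) = 15.4222 degrees


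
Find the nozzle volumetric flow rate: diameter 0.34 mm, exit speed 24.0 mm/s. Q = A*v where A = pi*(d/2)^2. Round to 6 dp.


A = pi*(0.34/2)^2 = 0.09079203 mm^2
Q = 0.09079203 * 24.0 = 2.179009 mm^3/s


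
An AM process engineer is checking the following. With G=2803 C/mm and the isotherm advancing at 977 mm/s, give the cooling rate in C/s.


CR = 2803 * 977 = 2738531 C/s


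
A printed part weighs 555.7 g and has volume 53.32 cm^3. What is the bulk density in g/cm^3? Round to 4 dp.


rho = 555.7 / 53.32 = 10.422 g/cm^3


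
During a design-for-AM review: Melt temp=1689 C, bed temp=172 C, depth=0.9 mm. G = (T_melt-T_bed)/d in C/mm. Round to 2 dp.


G = (1689-172)/0.9 = 1685.56 C/mm


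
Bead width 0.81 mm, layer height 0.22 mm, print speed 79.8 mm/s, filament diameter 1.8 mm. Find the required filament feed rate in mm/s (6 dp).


Q = 0.81 * 0.22 * 79.8 = 14.22036 mm^3/s
A_fil = pi*(1.8/2)^2 = 2.54469005 mm^2
v_feed = 14.22036 / 2.54469005 = 5.588248 mm/s


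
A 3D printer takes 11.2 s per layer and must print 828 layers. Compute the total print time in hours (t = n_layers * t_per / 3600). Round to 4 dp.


t = 828 * 11.2 / 3600 = 2.576 hrs


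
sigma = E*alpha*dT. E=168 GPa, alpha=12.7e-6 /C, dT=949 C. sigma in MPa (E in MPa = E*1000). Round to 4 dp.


sigma = 168*1000 * 12.7e-6 * 949 = 2024.7864 MPa


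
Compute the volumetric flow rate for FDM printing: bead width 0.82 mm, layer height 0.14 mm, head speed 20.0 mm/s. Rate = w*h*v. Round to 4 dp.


Rate = 0.82 * 0.14 * 20.0 = 2.296 mm^3/s


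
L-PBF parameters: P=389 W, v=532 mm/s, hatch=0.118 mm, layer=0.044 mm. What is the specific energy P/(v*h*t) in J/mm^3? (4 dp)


Build rate = 532 * 0.118 * 0.044 = 2.762144 mm^3/s
SE = 389 / 2.762144 = 140.8326 J/mm^3


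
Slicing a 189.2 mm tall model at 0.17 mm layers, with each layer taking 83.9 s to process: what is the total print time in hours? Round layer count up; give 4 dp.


Layers = ceil(189.2/0.17) = 1113
t = 1113 * 83.9 / 3600 = 25.9391 hrs


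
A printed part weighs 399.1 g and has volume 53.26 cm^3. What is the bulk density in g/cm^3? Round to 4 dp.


rho = 399.1 / 53.26 = 7.4934 g/cm^3


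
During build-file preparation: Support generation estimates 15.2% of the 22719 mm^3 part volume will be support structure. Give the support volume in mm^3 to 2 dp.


V_support = 22719 * 0.152 = 3453.29 mm^3


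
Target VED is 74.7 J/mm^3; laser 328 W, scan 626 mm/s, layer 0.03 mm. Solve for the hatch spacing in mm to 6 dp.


h = 328 / (74.7*626*0.03) = 0.233807 mm


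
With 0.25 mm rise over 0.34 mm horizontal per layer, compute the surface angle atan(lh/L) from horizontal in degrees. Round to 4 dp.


angle = atan(0.25/0.34) = 36.3268 degrees


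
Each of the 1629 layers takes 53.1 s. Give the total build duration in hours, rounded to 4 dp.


t = 1629 * 53.1 / 3600 = 24.0278 hrs


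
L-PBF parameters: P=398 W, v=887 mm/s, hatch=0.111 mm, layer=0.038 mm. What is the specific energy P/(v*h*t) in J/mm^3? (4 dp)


Build rate = 887 * 0.111 * 0.038 = 3.741366 mm^3/s
SE = 398 / 3.741366 = 106.3783 J/mm^3


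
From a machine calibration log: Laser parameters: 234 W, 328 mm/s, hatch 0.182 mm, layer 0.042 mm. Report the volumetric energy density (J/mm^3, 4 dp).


E = 234 / (328*0.182*0.042) = 93.33 J/mm^3


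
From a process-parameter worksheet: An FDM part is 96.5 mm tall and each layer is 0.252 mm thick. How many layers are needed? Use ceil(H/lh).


Layers = ceil(96.5/0.252) = 383


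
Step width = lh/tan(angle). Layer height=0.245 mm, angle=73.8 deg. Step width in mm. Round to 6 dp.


step = 0.245 / tan(73.8) = 0.071179 mm


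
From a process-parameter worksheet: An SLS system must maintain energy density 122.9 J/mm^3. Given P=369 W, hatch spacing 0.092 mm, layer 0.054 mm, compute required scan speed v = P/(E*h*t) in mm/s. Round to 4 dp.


v = 369 / (122.9*0.092*0.054) = 604.3561 mm/s


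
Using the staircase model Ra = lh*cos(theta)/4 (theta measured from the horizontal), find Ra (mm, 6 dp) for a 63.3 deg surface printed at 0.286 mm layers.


Ra = 0.286 * cos(63.3) / 4 = 0.032126 mm


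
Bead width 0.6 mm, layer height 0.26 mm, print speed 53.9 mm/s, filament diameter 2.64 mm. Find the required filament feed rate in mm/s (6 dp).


Q = 0.6 * 0.26 * 53.9 = 8.4084 mm^3/s
A_fil = pi*(2.64/2)^2 = 5.47391104 mm^2
v_feed = 8.4084 / 5.47391104 = 1.536086 mm/s


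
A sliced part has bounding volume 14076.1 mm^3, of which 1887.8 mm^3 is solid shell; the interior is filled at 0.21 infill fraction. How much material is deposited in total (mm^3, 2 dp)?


V_infill = (14076.1 - 1887.8) * 0.21 = 2559.54
V_total = 1887.8 + 2559.54 = 4447.34 mm^3


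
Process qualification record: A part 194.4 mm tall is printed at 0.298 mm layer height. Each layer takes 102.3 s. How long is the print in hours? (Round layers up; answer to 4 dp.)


Layers = ceil(194.4/0.298) = 653
t = 653 * 102.3 / 3600 = 18.5561 hrs


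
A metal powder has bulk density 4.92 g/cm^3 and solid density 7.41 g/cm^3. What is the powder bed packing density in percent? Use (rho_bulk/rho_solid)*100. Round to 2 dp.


Packing = (4.92/7.41)*100 = 66.4 %


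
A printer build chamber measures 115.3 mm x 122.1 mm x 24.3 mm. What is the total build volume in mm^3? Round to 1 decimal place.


V = 115.3 * 122.1 * 24.3 = 342098.6 mm^3


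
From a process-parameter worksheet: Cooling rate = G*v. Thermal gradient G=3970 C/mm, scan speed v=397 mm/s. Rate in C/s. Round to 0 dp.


CR = 3970 * 397 = 1576090 C/s


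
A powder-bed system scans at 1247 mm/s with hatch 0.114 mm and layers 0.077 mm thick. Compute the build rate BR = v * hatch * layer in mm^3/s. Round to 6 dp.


Rate = 1247 * 0.114 * 0.077 = 10.946166 mm^3/s


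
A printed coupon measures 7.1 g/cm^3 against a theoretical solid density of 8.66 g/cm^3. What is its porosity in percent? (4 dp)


Porosity = (1-7.1/8.66)*100 = 18.0139 %


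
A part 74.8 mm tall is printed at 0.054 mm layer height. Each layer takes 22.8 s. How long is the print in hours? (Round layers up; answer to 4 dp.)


Layers = ceil(74.8/0.054) = 1386
t = 1386 * 22.8 / 3600 = 8.778 hrs


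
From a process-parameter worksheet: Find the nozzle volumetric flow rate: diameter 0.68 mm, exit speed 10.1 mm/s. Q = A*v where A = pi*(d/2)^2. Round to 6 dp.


A = pi*(0.68/2)^2 = 0.36316811 mm^2
Q = 0.36316811 * 10.1 = 3.667998 mm^3/s


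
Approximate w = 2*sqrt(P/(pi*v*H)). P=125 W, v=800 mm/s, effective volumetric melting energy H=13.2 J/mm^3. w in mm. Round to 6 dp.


w = 2*sqrt(125/(pi*800*13.2)) = 0.122766 mm


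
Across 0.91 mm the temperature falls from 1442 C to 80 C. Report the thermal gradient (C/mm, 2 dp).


G = (1442-80)/0.91 = 1496.7 C/mm


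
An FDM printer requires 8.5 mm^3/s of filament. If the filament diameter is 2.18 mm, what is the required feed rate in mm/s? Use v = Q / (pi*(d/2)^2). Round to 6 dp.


A = pi*(2.18/2)^2 = 3.732526
v = 8.5 / 3.732526 = 2.277278 mm/s


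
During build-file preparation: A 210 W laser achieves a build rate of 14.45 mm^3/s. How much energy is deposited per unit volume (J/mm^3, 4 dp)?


SE = 210 / 14.45 = 14.5329 J/mm^3


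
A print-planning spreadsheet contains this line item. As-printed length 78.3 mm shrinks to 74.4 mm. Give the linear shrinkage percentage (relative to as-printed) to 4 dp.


Shrinkage = ((78.3-74.4)/78.3)*100 = 4.9808 %


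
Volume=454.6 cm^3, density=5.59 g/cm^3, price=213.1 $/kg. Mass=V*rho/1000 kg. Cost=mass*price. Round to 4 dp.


Mass = 454.6*5.59/1000 = 2.541214 kg
Cost = 2.541214 * 213.1 = 541.5327 $


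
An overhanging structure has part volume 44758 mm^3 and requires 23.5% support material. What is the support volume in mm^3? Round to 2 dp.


V_support = 44758 * 0.235 = 10518.13 mm^3


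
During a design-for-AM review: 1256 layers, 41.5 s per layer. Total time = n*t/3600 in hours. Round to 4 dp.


t = 1256 * 41.5 / 3600 = 14.4789 hrs


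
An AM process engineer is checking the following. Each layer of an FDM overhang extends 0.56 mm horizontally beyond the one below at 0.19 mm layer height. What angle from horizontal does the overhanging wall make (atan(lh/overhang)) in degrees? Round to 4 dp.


angle = atan(0.19/0.56) = 18.7413 degrees


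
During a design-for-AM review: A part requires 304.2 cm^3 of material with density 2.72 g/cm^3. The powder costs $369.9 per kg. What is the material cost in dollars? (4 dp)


Mass = 304.2*2.72/1000 = 0.827424 kg
Cost = 0.827424 * 369.9 = 306.0641 $


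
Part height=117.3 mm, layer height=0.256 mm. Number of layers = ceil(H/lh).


Layers = ceil(117.3/0.256) = 459


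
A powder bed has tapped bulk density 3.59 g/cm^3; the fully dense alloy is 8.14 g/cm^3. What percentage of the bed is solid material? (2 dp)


Packing = (3.59/8.14)*100 = 44.1 %


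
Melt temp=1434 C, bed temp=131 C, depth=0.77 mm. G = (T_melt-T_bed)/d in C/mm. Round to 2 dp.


G = (1434-131)/0.77 = 1692.21 C/mm


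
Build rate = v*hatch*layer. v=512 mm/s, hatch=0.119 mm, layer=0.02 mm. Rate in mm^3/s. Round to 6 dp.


Rate = 512 * 0.119 * 0.02 = 1.21856 mm^3/s


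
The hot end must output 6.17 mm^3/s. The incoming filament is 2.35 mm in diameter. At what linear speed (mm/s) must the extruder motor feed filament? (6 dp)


A = pi*(2.35/2)^2 = 4.337361
v = 6.17 / 4.337361 = 1.422524 mm/s


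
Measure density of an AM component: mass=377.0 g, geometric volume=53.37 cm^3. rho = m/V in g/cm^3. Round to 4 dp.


rho = 377.0 / 53.37 = 7.0639 g/cm^3


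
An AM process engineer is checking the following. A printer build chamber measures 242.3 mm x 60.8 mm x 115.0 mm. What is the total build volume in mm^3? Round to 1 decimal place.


V = 242.3 * 60.8 * 115.0 = 1694161.6 mm^3


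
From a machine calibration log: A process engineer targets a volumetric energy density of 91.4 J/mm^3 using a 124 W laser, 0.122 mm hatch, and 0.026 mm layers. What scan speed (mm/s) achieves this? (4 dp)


v = 124 / (91.4*0.122*0.026) = 427.703 mm/s


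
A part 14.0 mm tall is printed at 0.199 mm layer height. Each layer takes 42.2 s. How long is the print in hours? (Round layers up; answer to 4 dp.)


Layers = ceil(14.0/0.199) = 71
t = 71 * 42.2 / 3600 = 0.8323 hrs


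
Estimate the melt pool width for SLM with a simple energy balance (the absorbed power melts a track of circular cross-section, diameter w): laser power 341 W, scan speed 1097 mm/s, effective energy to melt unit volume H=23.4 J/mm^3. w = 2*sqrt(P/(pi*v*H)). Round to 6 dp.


w = 2*sqrt(341/(pi*1097*23.4)) = 0.130053 mm


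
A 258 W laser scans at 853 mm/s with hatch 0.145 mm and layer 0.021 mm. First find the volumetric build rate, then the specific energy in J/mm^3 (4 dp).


Build rate = 853 * 0.145 * 0.021 = 2.597385 mm^3/s
SE = 258 / 2.597385 = 99.3307 J/mm^3


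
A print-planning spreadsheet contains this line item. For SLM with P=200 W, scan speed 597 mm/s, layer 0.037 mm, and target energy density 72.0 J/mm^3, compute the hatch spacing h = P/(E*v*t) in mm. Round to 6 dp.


h = 200 / (72.0*597*0.037) = 0.125754 mm


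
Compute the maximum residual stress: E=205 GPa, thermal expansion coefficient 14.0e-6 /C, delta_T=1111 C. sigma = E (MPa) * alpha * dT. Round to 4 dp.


sigma = 205*1000 * 14.0e-6 * 1111 = 3188.57 MPa


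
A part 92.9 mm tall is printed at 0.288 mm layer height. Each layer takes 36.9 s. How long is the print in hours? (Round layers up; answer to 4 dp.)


Layers = ceil(92.9/0.288) = 323
t = 323 * 36.9 / 3600 = 3.3108 hrs


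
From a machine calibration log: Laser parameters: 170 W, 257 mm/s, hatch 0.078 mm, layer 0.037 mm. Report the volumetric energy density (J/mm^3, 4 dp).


E = 170 / (257*0.078*0.037) = 229.2026 J/mm^3


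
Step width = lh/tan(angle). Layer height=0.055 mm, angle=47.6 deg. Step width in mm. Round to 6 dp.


step = 0.055 / tan(47.6) = 0.050222 mm


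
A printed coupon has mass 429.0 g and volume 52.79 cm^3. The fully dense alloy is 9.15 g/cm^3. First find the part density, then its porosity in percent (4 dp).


rho_part = 429.0 / 52.79 = 8.12653912 g/cm^3
Porosity = (1 - 8.12653912/9.15)*100 = 11.1854 %


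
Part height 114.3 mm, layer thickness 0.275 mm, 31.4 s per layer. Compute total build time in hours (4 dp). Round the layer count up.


Layers = ceil(114.3/0.275) = 416
t = 416 * 31.4 / 3600 = 3.6284 hrs


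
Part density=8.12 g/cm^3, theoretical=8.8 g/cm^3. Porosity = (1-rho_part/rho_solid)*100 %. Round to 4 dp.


Porosity = (1-8.12/8.8)*100 = 7.7273 %


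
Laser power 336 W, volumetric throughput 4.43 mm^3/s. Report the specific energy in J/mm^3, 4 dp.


SE = 336 / 4.43 = 75.8465 J/mm^3


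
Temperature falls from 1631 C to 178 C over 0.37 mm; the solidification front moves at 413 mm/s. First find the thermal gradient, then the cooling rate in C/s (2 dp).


G = (1631-178)/0.37 = 3927.02702703 C/mm
CR = 3927.02702703 * 413 = 1621862.16 C/s


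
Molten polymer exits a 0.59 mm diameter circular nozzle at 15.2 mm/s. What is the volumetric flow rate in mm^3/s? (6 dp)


A = pi*(0.59/2)^2 = 0.2733971 mm^2
Q = 0.2733971 * 15.2 = 4.155636 mm^3/s


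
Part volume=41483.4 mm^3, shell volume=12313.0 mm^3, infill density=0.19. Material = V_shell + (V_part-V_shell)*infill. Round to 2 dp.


V_infill = (41483.4 - 12313.0) * 0.19 = 5542.38
V_total = 12313.0 + 5542.38 = 17855.38 mm^3


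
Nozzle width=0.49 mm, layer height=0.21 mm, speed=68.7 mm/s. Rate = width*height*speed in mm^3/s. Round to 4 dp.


Rate = 0.49 * 0.21 * 68.7 = 7.0692 mm^3/s


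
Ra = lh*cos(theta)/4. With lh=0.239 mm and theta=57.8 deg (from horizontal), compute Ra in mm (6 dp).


Ra = 0.239 * cos(57.8) / 4 = 0.031839 mm


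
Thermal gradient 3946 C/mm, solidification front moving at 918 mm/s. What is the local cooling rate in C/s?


CR = 3946 * 918 = 3622428 C/s


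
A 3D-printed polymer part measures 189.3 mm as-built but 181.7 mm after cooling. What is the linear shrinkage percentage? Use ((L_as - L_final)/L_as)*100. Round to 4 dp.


Shrinkage = ((189.3-181.7)/189.3)*100 = 4.0148 %


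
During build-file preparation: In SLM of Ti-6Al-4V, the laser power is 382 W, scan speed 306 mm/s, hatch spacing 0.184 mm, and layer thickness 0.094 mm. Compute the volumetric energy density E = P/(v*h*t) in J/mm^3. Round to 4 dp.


E = 382 / (306*0.184*0.094) = 72.1766 J/mm^3


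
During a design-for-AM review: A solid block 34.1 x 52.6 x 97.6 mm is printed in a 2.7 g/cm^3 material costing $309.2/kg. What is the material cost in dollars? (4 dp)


V = 34.1 * 52.6 * 97.6 = 175061.216 mm^3 = 175.061216 cm^3
Mass = 175.061216 * 2.7 / 1000 = 0.47266528 kg
Cost = 0.47266528 * 309.2 = 146.1481 $


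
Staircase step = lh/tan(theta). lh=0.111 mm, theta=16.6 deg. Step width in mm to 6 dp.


step = 0.111 / tan(16.6) = 0.372342 mm


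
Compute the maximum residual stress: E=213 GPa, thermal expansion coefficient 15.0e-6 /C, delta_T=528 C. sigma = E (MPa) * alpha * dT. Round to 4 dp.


sigma = 213*1000 * 15.0e-6 * 528 = 1686.96 MPa


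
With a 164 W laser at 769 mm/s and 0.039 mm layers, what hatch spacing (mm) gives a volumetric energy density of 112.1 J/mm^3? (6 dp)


h = 164 / (112.1*769*0.039) = 0.048781 mm


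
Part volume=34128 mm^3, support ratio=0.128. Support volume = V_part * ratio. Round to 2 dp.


V_support = 34128 * 0.128 = 4368.38 mm^3


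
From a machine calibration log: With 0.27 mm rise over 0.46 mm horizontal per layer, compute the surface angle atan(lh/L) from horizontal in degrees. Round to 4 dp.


angle = atan(0.27/0.46) = 30.4111 degrees


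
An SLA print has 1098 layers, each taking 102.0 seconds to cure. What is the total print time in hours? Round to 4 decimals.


t = 1098 * 102.0 / 3600 = 31.11 hrs


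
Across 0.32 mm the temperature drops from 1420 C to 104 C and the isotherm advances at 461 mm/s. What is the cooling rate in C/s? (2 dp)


G = (1420-104)/0.32 = 4112.5 C/mm
CR = 4112.5 * 461 = 1895862.5 C/s


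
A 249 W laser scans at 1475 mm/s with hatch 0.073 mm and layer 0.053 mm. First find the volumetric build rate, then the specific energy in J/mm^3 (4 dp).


Build rate = 1475 * 0.073 * 0.053 = 5.706775 mm^3/s
SE = 249 / 5.706775 = 43.6323 J/mm^3


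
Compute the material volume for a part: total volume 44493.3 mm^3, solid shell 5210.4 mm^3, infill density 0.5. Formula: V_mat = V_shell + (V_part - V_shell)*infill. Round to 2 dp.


V_infill = (44493.3 - 5210.4) * 0.5 = 19641.45
V_total = 5210.4 + 19641.45 = 24851.85 mm^3


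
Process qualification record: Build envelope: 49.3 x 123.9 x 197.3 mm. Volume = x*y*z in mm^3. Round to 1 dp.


V = 49.3 * 123.9 * 197.3 = 1205161.7 mm^3


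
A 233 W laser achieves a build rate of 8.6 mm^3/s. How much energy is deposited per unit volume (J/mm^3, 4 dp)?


SE = 233 / 8.6 = 27.093 J/mm^3


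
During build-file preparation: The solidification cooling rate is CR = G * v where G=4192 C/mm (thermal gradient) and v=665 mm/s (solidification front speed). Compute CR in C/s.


CR = 4192 * 665 = 2787680 C/s


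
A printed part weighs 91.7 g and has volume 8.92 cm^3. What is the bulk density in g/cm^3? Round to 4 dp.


rho = 91.7 / 8.92 = 10.2803 g/cm^3


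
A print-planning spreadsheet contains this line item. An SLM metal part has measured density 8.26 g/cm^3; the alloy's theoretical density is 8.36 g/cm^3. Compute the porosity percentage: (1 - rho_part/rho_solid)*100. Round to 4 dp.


Porosity = (1-8.26/8.36)*100 = 1.1962 %


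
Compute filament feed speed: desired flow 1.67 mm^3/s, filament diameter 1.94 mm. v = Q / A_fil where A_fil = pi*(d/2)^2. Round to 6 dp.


A = pi*(1.94/2)^2 = 2.955925
v = 1.67 / 2.955925 = 0.564967 mm/s


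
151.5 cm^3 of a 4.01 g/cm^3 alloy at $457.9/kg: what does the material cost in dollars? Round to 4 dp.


Mass = 151.5*4.01/1000 = 0.607515 kg
Cost = 0.607515 * 457.9 = 278.1811 $


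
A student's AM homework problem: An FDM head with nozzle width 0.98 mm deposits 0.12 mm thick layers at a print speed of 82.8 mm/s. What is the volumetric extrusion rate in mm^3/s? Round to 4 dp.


Rate = 0.98 * 0.12 * 82.8 = 9.7373 mm^3/s


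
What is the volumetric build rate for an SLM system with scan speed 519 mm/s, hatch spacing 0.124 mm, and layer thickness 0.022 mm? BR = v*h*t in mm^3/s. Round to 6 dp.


Rate = 519 * 0.124 * 0.022 = 1.415832 mm^3/s


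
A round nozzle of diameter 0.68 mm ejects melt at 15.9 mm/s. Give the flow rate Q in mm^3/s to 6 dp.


A = pi*(0.68/2)^2 = 0.36316811 mm^2
Q = 0.36316811 * 15.9 = 5.774373 mm^3/s


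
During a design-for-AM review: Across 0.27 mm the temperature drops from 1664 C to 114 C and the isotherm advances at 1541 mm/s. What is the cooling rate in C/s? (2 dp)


G = (1664-114)/0.27 = 5740.74074074 C/mm
CR = 5740.74074074 * 1541 = 8846481.48 C/s


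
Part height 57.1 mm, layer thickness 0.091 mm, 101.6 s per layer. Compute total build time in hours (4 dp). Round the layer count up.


Layers = ceil(57.1/0.091) = 628
t = 628 * 101.6 / 3600 = 17.7236 hrs


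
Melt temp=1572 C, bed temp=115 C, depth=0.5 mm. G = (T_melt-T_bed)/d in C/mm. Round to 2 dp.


G = (1572-115)/0.5 = 2914.0 C/mm


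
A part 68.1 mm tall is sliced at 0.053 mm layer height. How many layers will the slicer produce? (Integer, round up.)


Layers = ceil(68.1/0.053) = 1285


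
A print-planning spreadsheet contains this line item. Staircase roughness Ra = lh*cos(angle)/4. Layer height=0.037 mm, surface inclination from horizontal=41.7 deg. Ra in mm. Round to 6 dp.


Ra = 0.037 * cos(41.7) / 4 = 0.006906 mm


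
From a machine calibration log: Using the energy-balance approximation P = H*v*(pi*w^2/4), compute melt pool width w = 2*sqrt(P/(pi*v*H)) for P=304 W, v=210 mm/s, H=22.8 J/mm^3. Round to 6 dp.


w = 2*sqrt(304/(pi*210*22.8)) = 0.284325 mm


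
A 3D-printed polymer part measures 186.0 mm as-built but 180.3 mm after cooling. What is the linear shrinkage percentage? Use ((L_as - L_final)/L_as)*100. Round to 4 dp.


Shrinkage = ((186.0-180.3)/186.0)*100 = 3.0645 %


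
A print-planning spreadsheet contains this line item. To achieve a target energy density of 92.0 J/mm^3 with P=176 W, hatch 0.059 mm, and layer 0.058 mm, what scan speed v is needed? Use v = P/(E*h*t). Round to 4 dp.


v = 176 / (92.0*0.059*0.058) = 559.0425 mm/s


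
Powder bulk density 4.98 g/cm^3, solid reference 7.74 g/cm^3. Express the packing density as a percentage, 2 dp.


Packing = (4.98/7.74)*100 = 64.34 %


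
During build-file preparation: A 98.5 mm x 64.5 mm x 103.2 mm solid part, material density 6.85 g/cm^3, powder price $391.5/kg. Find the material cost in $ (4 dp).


V = 98.5 * 64.5 * 103.2 = 655655.4 mm^3 = 655.6554 cm^3
Mass = 655.6554 * 6.85 / 1000 = 4.49123949 kg
Cost = 4.49123949 * 391.5 = 1758.3203 $


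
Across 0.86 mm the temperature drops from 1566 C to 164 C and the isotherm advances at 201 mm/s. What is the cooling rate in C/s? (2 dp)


G = (1566-164)/0.86 = 1630.23255814 C/mm
CR = 1630.23255814 * 201 = 327676.74 C/s


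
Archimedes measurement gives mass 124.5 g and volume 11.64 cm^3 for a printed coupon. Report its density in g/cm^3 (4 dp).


rho = 124.5 / 11.64 = 10.6959 g/cm^3


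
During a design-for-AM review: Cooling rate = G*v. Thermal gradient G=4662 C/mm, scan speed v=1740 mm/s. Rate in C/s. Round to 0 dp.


CR = 4662 * 1740 = 8111880 C/s


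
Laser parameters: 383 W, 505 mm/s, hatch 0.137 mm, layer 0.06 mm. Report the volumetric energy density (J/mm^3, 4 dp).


E = 383 / (505*0.137*0.06) = 92.2647 J/mm^3


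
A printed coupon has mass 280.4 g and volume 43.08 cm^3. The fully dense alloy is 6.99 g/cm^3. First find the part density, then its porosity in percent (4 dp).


rho_part = 280.4 / 43.08 = 6.5088208 g/cm^3
Porosity = (1 - 6.5088208/6.99)*100 = 6.8838 %


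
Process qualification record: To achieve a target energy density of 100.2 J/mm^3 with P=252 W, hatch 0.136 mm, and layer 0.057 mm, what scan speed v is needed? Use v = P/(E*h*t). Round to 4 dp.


v = 252 / (100.2*0.136*0.057) = 324.4285 mm/s


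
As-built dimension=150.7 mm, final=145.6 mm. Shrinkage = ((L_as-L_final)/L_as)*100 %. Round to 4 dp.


Shrinkage = ((150.7-145.6)/150.7)*100 = 3.3842 %


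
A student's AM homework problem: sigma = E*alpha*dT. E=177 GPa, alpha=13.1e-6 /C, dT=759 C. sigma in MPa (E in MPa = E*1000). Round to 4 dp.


sigma = 177*1000 * 13.1e-6 * 759 = 1759.8933 MPa


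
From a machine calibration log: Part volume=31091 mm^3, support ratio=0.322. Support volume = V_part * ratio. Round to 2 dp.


V_support = 31091 * 0.322 = 10011.3 mm^3


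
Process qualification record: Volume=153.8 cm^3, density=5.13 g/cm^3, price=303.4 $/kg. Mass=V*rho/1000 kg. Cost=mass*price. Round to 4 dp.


Mass = 153.8*5.13/1000 = 0.788994 kg
Cost = 0.788994 * 303.4 = 239.3808 $


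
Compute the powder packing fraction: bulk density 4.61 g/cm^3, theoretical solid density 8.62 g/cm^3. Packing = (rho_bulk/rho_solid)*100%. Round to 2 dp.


Packing = (4.61/8.62)*100 = 53.48 %


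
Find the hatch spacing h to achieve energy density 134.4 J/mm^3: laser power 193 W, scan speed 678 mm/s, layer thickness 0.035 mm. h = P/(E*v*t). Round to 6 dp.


h = 193 / (134.4*678*0.035) = 0.060515 mm


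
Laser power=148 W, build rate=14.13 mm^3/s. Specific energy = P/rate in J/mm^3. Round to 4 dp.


SE = 148 / 14.13 = 10.4742 J/mm^3


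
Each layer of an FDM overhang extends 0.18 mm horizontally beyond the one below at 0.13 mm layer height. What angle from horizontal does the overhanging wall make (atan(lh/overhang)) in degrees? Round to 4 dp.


angle = atan(0.13/0.18) = 35.8377 degrees


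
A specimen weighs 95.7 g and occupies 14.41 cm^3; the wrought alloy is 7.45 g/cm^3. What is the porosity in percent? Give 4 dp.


rho_part = 95.7 / 14.41 = 6.64122137 g/cm^3
Porosity = (1 - 6.64122137/7.45)*100 = 10.8561 %


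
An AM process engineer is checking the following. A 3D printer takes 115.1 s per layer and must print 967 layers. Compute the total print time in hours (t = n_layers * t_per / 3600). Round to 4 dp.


t = 967 * 115.1 / 3600 = 30.9171 hrs


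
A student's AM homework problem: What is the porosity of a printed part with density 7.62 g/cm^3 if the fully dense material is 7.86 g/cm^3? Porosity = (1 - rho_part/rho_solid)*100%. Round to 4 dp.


Porosity = (1-7.62/7.86)*100 = 3.0534 %


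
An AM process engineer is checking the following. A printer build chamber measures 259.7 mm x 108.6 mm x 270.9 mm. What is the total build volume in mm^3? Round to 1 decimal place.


V = 259.7 * 108.6 * 270.9 = 7640306.5 mm^3


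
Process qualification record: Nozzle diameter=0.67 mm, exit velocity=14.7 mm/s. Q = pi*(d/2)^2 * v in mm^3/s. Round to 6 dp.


A = pi*(0.67/2)^2 = 0.35256524 mm^2
Q = 0.35256524 * 14.7 = 5.182709 mm^3/s


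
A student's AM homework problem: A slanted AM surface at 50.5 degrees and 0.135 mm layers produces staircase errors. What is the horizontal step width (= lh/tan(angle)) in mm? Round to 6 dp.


step = 0.135 / tan(50.5) = 0.111285 mm


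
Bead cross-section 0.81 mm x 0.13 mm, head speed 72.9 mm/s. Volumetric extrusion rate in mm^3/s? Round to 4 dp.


Rate = 0.81 * 0.13 * 72.9 = 7.6764 mm^3/s


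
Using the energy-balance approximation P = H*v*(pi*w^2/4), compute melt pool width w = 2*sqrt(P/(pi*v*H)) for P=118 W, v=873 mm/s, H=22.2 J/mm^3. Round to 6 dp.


w = 2*sqrt(118/(pi*873*22.2)) = 0.088047 mm


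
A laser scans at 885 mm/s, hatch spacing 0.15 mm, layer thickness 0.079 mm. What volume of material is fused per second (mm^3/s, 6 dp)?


Rate = 885 * 0.15 * 0.079 = 10.48725 mm^3/s


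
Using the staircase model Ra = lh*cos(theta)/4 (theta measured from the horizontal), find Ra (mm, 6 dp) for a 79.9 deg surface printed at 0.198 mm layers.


Ra = 0.198 * cos(79.9) / 4 = 0.008681 mm


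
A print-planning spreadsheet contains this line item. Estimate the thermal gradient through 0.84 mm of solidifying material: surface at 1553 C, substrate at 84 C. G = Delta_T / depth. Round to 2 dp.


G = (1553-84)/0.84 = 1748.81 C/mm


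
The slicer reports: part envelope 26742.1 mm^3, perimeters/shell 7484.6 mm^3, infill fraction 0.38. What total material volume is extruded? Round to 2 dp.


V_infill = (26742.1 - 7484.6) * 0.38 = 7317.85
V_total = 7484.6 + 7317.85 = 14802.45 mm^3


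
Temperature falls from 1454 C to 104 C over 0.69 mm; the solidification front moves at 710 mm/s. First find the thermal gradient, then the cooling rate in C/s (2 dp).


G = (1454-104)/0.69 = 1956.52173913 C/mm
CR = 1956.52173913 * 710 = 1389130.43 C/s


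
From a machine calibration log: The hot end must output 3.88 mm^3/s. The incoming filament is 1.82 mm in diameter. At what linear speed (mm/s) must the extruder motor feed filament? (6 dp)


A = pi*(1.82/2)^2 = 2.601553
v = 3.88 / 2.601553 = 1.491417 mm/s


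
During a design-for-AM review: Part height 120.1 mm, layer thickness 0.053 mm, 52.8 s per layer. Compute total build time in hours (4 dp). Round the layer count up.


Layers = ceil(120.1/0.053) = 2267
t = 2267 * 52.8 / 3600 = 33.2493 hrs


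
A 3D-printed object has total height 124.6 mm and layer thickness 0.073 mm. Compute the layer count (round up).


Layers = ceil(124.6/0.073) = 1707


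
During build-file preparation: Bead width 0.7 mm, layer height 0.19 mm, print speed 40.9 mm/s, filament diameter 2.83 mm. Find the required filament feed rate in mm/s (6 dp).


Q = 0.7 * 0.19 * 40.9 = 5.4397 mm^3/s
A_fil = pi*(2.83/2)^2 = 6.29017535 mm^2
v_feed = 5.4397 / 6.29017535 = 0.864793 mm/s


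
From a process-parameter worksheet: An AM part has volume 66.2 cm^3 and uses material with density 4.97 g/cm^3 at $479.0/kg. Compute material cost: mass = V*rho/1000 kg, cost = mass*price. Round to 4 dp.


Mass = 66.2*4.97/1000 = 0.329014 kg
Cost = 0.329014 * 479.0 = 157.5977 $


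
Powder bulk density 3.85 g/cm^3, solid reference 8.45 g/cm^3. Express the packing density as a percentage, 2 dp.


Packing = (3.85/8.45)*100 = 45.56 %


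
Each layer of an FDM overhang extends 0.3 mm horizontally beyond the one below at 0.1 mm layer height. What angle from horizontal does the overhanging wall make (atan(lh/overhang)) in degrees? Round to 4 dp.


angle = atan(0.1/0.3) = 18.4349 degrees


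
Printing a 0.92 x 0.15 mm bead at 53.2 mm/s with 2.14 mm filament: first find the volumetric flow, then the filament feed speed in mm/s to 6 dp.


Q = 0.92 * 0.15 * 53.2 = 7.3416 mm^3/s
A_fil = pi*(2.14/2)^2 = 3.59680943 mm^2
v_feed = 7.3416 / 3.59680943 = 2.041142 mm/s


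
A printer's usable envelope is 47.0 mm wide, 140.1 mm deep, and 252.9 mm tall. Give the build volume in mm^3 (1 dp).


V = 47.0 * 140.1 * 252.9 = 1665270.6 mm^3


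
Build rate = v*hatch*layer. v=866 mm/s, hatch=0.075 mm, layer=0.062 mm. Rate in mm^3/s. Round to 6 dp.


Rate = 866 * 0.075 * 0.062 = 4.0269 mm^3/s


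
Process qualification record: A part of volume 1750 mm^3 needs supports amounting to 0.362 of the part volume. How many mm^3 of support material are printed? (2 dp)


V_support = 1750 * 0.362 = 633.5 mm^3


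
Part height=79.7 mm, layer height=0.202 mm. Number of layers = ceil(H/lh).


Layers = ceil(79.7/0.202) = 395


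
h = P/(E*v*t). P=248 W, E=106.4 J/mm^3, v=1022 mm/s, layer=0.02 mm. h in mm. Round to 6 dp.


h = 248 / (106.4*1022*0.02) = 0.114033 mm


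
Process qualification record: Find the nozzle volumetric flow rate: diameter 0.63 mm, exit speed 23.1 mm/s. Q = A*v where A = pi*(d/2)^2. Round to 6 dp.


A = pi*(0.63/2)^2 = 0.31172453 mm^2
Q = 0.31172453 * 23.1 = 7.200837 mm^3/s


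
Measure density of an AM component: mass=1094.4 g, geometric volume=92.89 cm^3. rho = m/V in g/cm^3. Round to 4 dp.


rho = 1094.4 / 92.89 = 11.7817 g/cm^3


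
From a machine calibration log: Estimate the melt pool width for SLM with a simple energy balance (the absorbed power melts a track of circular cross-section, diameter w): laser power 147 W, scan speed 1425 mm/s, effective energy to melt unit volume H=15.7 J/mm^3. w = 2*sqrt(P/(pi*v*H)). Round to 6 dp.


w = 2*sqrt(147/(pi*1425*15.7)) = 0.091465 mm


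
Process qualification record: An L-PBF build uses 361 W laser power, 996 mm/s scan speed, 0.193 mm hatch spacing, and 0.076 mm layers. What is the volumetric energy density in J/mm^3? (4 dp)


E = 361 / (996*0.193*0.076) = 24.7102 J/mm^3


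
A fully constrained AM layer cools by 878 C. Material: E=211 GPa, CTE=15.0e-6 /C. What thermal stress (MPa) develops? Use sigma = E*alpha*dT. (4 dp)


sigma = 211*1000 * 15.0e-6 * 878 = 2778.87 MPa


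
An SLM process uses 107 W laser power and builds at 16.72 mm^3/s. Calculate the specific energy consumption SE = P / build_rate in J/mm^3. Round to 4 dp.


SE = 107 / 16.72 = 6.3995 J/mm^3


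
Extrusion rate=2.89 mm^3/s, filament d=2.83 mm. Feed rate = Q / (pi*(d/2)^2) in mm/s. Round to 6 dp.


A = pi*(2.83/2)^2 = 6.290175
v = 2.89 / 6.290175 = 0.459447 mm/s


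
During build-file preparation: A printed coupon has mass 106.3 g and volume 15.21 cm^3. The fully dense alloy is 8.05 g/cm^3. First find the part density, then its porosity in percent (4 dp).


rho_part = 106.3 / 15.21 = 6.98882314 g/cm^3
Porosity = (1 - 6.98882314/8.05)*100 = 13.1823 %


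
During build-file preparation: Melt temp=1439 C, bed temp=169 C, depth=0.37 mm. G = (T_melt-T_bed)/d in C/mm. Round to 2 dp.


G = (1439-169)/0.37 = 3432.43 C/mm


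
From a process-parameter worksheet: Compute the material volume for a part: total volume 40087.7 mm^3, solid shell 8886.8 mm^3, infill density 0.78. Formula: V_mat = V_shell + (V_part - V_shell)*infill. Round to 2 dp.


V_infill = (40087.7 - 8886.8) * 0.78 = 24336.7
V_total = 8886.8 + 24336.7 = 33223.5 mm^3


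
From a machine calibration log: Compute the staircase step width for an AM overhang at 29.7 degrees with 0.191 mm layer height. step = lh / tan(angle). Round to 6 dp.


step = 0.191 / tan(29.7) = 0.334859 mm


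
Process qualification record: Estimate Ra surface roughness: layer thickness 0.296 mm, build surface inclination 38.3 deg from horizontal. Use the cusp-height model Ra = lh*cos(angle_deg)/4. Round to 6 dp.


Ra = 0.296 * cos(38.3) / 4 = 0.058073 mm


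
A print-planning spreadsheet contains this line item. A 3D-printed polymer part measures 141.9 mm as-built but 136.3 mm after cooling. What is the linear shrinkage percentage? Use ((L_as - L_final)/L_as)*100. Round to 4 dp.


Shrinkage = ((141.9-136.3)/141.9)*100 = 3.9464 %
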